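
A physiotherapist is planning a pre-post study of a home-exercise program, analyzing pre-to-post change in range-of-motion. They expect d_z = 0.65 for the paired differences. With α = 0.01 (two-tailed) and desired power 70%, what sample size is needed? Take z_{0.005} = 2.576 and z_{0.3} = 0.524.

n = 23 pairs

For a paired (one-sample on differences) test: n = ((z_{α/2} + z_β) / d)².
z_{α/2} + z_β = 2.576 + 0.524 = 3.100.
n = (3.100 / 0.65)² = 4.769² = 22.75.
Round up.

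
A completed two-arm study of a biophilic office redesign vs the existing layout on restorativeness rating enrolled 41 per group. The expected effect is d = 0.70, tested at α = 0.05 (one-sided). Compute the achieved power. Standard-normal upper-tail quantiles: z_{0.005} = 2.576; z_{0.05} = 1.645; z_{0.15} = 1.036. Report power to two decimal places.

For two equal groups, power = Φ(d·√(n/2) − z_{α}).
d·√(n/2) = 0.70 × √(41/2) = 0.70 × 4.528 = 3.169.
z_β = 3.169 − 1.645 = 1.524.
Power = Φ(1.524) = 0.936.

power ≈ 0.94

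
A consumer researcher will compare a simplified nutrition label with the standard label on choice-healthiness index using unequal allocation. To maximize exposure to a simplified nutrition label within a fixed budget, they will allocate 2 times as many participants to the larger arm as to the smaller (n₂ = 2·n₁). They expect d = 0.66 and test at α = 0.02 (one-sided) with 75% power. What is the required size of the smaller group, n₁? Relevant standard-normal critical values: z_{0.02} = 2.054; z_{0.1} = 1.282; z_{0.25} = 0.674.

n₁ = 26

With allocation ratio k = n₂/n₁ = 2, Var(x̄₁−x̄₂) = σ²(1/n₁ + 1/(k·n₁)) = σ²·(k+1)/(k·n₁).
So n₁ = (1 + 1/k)·((z_{α} + z_β)/d)² = 1.500 × (2.728/0.66)².
n₁ = 1.500 × 17.08 = 25.6.
Round up: n₁ = 26, giving n₂ = 2 × 26 = 52.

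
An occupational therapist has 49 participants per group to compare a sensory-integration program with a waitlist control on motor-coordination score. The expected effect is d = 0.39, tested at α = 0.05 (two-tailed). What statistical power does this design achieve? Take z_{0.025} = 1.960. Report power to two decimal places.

power ≈ 0.49

For two equal groups, power = Φ(d·√(n/2) − z_{α/2}).
d·√(n/2) = 0.39 × √(49/2) = 0.39 × 4.950 = 1.930.
z_β = 1.930 − 1.960 = -0.030.
Power = Φ(-0.030) = 0.488.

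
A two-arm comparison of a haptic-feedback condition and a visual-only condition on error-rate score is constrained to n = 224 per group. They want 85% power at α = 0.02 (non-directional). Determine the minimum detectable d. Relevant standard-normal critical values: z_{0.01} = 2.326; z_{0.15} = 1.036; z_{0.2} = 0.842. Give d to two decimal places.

For two independent groups of n = 224 each: d_min = (z_{α/2} + z_β)·√(2/n).
z-sum = 2.326 + 1.036 = 3.362.
d_min = 3.362 × √(2/224) = 3.362 × 0.0945 = 0.318.

d_min ≈ 0.32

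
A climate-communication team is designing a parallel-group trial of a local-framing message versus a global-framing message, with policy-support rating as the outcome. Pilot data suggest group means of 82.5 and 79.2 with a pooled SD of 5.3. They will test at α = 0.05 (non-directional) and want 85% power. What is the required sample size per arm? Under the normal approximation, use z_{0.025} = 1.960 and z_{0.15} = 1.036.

n = 47 per group

Cohen's d = |M₁ − M₂| / SD_pooled = |82.5 − 79.2| / 5.3 = 3.3 / 5.3 = 0.623.
For two independent groups with equal n: n = 2·((z_{α/2} + z_β) / d)².
z_{α/2} + z_β = 1.960 + 1.036 = 2.996.
n = 2 × (2.996 / 0.623)² = 2 × 4.809² = 2 × 23.13 = 46.3.
Round up to the next whole participant.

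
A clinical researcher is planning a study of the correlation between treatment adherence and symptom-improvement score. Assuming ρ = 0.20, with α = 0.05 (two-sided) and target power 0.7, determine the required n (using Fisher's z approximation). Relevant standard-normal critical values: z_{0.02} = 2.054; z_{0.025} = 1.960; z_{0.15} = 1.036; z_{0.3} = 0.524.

n = 154

Fisher's z: C = ½·ln((1+r)/(1−r)) = ½·ln(1.5000) = 0.2027.
n = ((z_{α/2} + z_β)/C)² + 3.
(1.960 + 0.524) / 0.2027 = 2.484 / 0.2027 = 12.255.
n = 12.255² + 3 = 150.17 + 3 = 153.2.
Round up.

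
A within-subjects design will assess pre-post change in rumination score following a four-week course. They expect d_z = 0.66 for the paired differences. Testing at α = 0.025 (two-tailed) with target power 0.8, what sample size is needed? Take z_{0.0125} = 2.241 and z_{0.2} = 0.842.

For a paired (one-sample on differences) test: n = ((z_{α/2} + z_β) / d)².
z_{α/2} + z_β = 2.241 + 0.842 = 3.083.
n = (3.083 / 0.66)² = 4.671² = 21.82.
Round up.

n = 22 pairs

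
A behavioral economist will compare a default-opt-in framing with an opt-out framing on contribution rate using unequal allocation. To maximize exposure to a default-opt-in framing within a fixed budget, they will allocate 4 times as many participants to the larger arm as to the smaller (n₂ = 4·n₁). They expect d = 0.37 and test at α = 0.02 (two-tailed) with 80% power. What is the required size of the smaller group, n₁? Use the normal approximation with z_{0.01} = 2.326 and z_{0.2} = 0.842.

With allocation ratio k = n₂/n₁ = 4, Var(x̄₁−x̄₂) = σ²(1/n₁ + 1/(k·n₁)) = σ²·(k+1)/(k·n₁).
So n₁ = (1 + 1/k)·((z_{α/2} + z_β)/d)² = 1.250 × (3.168/0.37)².
n₁ = 1.250 × 73.31 = 91.6.
Round up: n₁ = 92, giving n₂ = 4 × 92 = 368.

n₁ = 92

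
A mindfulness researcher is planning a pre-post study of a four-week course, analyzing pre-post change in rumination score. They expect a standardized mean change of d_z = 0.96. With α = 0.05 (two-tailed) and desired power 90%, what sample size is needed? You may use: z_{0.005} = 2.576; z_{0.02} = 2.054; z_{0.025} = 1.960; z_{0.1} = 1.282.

For a paired (one-sample on differences) test: n = ((z_{α/2} + z_β) / d)².
z_{α/2} + z_β = 1.960 + 1.282 = 3.242.
n = (3.242 / 0.96)² = 3.377² = 11.40.
Round up.

n = 12 pairs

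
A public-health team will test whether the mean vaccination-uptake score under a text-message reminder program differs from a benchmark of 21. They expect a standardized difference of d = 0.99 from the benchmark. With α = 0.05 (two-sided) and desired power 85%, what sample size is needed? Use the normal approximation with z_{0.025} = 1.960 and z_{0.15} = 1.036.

n = 10

For a one-sample test: n = ((z_{α/2} + z_β) / d)².
z_{α/2} + z_β = 1.960 + 1.036 = 2.996.
n = (2.996 / 0.99)² = 3.026² = 9.16.
Round up.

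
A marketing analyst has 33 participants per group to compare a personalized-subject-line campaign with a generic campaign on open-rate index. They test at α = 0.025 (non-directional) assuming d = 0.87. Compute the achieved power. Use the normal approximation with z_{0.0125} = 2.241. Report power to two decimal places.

For two equal groups, power = Φ(d·√(n/2) − z_{α/2}).
d·√(n/2) = 0.87 × √(33/2) = 0.87 × 4.062 = 3.534.
z_β = 3.534 − 2.241 = 1.293.
Power = Φ(1.293) = 0.902.

power ≈ 0.90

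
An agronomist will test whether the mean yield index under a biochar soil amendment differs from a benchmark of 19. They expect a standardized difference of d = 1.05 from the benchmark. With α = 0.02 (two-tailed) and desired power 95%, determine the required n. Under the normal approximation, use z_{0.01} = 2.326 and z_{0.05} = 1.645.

For a one-sample test: n = ((z_{α/2} + z_β) / d)².
z_{α/2} + z_β = 2.326 + 1.645 = 3.971.
n = (3.971 / 1.05)² = 3.782² = 14.30.
Round up.

n = 15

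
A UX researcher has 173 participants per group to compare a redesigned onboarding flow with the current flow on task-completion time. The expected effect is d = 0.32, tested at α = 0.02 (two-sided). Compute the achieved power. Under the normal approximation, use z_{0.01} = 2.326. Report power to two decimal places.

For two equal groups, power = Φ(d·√(n/2) − z_{α/2}).
d·√(n/2) = 0.32 × √(173/2) = 0.32 × 9.301 = 2.976.
z_β = 2.976 − 2.326 = 0.650.
Power = Φ(0.650) = 0.742.

power ≈ 0.74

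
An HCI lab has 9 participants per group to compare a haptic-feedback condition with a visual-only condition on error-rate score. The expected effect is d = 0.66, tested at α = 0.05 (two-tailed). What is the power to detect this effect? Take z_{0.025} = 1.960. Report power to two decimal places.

power ≈ 0.29

For two equal groups, power = Φ(d·√(n/2) − z_{α/2}).
d·√(n/2) = 0.66 × √(9/2) = 0.66 × 2.121 = 1.400.
z_β = 1.400 − 1.960 = -0.560.
Power = Φ(-0.560) = 0.288.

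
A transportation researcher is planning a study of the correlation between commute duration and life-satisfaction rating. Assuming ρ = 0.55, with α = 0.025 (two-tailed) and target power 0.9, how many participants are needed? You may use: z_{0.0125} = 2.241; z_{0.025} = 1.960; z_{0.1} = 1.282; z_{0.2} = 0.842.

Fisher's z: C = ½·ln((1+r)/(1−r)) = ½·ln(3.4444) = 0.6184.
n = ((z_{α/2} + z_β)/C)² + 3.
(2.241 + 1.282) / 0.6184 = 3.523 / 0.6184 = 5.697.
n = 5.697² + 3 = 32.46 + 3 = 35.5.
Round up.

n = 36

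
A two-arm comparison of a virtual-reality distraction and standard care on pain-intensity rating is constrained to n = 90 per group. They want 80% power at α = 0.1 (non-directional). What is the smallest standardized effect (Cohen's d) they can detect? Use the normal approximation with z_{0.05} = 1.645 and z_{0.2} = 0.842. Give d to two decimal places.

For two independent groups of n = 90 each: d_min = (z_{α/2} + z_β)·√(2/n).
z-sum = 1.645 + 0.842 = 2.487.
d_min = 2.487 × √(2/90) = 2.487 × 0.1491 = 0.371.

d_min ≈ 0.37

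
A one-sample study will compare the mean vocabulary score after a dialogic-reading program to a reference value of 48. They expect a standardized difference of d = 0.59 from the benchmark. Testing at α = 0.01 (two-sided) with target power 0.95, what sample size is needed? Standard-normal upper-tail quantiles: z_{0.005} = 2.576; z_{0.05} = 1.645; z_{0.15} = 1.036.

For a one-sample test: n = ((z_{α/2} + z_β) / d)².
z_{α/2} + z_β = 2.576 + 1.645 = 4.221.
n = (4.221 / 0.59)² = 7.154² = 51.18.
Round up.

n = 52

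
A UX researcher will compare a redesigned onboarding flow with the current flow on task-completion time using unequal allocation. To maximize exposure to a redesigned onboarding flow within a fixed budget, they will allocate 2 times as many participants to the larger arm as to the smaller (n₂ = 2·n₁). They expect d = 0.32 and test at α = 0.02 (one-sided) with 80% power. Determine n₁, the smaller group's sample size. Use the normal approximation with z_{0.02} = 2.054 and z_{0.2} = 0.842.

n₁ = 123

With allocation ratio k = n₂/n₁ = 2, Var(x̄₁−x̄₂) = σ²(1/n₁ + 1/(k·n₁)) = σ²·(k+1)/(k·n₁).
So n₁ = (1 + 1/k)·((z_{α} + z_β)/d)² = 1.500 × (2.896/0.32)².
n₁ = 1.500 × 81.90 = 122.9.
Round up: n₁ = 123, giving n₂ = 2 × 123 = 246.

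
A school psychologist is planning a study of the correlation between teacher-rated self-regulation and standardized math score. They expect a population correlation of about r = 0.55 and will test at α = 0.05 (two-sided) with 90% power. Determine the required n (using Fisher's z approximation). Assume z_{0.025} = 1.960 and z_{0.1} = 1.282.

n = 31

Fisher's z: C = ½·ln((1+r)/(1−r)) = ½·ln(3.4444) = 0.6184.
n = ((z_{α/2} + z_β)/C)² + 3.
(1.960 + 1.282) / 0.6184 = 3.242 / 0.6184 = 5.243.
n = 5.243² + 3 = 27.48 + 3 = 30.5.
Round up.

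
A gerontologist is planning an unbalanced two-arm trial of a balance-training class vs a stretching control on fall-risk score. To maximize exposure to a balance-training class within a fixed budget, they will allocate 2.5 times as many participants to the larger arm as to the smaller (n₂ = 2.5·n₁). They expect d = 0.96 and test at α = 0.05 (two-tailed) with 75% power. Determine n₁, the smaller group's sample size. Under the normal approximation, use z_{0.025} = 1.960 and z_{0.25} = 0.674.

n₁ = 11

With allocation ratio k = n₂/n₁ = 2.5, Var(x̄₁−x̄₂) = σ²(1/n₁ + 1/(k·n₁)) = σ²·(k+1)/(k·n₁).
So n₁ = (1 + 1/k)·((z_{α/2} + z_β)/d)² = 1.400 × (2.634/0.96)².
n₁ = 1.400 × 7.53 = 10.5.
Round up: n₁ = 11, giving n₂ = ⌈2.5 × 11⌉ = ⌈27.5⌉ = 28.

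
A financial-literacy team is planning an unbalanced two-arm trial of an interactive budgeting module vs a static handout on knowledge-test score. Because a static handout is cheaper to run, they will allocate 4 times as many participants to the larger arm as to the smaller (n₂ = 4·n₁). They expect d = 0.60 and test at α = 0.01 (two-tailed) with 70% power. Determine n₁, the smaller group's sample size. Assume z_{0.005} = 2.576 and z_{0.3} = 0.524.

With allocation ratio k = n₂/n₁ = 4, Var(x̄₁−x̄₂) = σ²(1/n₁ + 1/(k·n₁)) = σ²·(k+1)/(k·n₁).
So n₁ = (1 + 1/k)·((z_{α/2} + z_β)/d)² = 1.250 × (3.100/0.60)².
n₁ = 1.250 × 26.69 = 33.4.
Round up: n₁ = 34, giving n₂ = 4 × 34 = 136.

n₁ = 34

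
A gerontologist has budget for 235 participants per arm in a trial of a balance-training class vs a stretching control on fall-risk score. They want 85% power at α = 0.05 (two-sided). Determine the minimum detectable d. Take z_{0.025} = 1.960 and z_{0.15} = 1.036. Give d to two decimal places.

For two independent groups of n = 235 each: d_min = (z_{α/2} + z_β)·√(2/n).
z-sum = 1.960 + 1.036 = 2.996.
d_min = 2.996 × √(2/235) = 2.996 × 0.0923 = 0.276.

d_min ≈ 0.28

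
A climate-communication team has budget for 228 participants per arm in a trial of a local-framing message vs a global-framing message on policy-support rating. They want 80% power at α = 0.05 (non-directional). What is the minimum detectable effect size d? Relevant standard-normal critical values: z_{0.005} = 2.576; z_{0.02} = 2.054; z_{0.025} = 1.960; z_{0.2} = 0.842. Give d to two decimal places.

d_min ≈ 0.26

For two independent groups of n = 228 each: d_min = (z_{α/2} + z_β)·√(2/n).
z-sum = 1.960 + 0.842 = 2.802.
d_min = 2.802 × √(2/228) = 2.802 × 0.0937 = 0.262.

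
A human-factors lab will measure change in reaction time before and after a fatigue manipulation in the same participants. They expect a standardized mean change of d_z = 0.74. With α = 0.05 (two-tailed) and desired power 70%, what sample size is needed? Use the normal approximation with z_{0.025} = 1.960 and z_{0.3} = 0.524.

n = 12 pairs

For a paired (one-sample on differences) test: n = ((z_{α/2} + z_β) / d)².
z_{α/2} + z_β = 1.960 + 0.524 = 2.484.
n = (2.484 / 0.74)² = 3.357² = 11.27.
Round up.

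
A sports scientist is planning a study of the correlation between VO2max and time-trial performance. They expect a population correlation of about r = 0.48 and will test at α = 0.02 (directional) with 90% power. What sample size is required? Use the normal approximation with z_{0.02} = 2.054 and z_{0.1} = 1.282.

n = 44

Fisher's z: C = ½·ln((1+r)/(1−r)) = ½·ln(2.8462) = 0.5230.
n = ((z_{α} + z_β)/C)² + 3.
(2.054 + 1.282) / 0.5230 = 3.336 / 0.5230 = 6.379.
n = 6.379² + 3 = 40.69 + 3 = 43.7.
Round up.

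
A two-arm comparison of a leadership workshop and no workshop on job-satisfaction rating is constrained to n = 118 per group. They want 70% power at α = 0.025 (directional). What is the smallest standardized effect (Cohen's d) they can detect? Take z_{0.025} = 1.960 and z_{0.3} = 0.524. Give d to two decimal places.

d_min ≈ 0.32

For two independent groups of n = 118 each: d_min = (z_{α} + z_β)·√(2/n).
z-sum = 1.960 + 0.524 = 2.484.
d_min = 2.484 × √(2/118) = 2.484 × 0.1302 = 0.323.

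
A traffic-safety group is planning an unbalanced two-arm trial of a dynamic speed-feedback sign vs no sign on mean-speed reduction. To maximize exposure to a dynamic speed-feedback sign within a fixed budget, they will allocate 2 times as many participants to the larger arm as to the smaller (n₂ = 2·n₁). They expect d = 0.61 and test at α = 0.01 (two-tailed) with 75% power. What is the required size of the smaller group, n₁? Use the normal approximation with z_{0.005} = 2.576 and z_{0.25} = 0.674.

With allocation ratio k = n₂/n₁ = 2, Var(x̄₁−x̄₂) = σ²(1/n₁ + 1/(k·n₁)) = σ²·(k+1)/(k·n₁).
So n₁ = (1 + 1/k)·((z_{α/2} + z_β)/d)² = 1.500 × (3.250/0.61)².
n₁ = 1.500 × 28.39 = 42.6.
Round up: n₁ = 43, giving n₂ = 2 × 43 = 86.

n₁ = 43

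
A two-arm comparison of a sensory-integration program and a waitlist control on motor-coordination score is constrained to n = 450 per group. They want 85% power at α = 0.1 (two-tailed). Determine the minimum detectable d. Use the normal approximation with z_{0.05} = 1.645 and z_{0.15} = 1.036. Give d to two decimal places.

For two independent groups of n = 450 each: d_min = (z_{α/2} + z_β)·√(2/n).
z-sum = 1.645 + 1.036 = 2.681.
d_min = 2.681 × √(2/450) = 2.681 × 0.0667 = 0.179.

d_min ≈ 0.18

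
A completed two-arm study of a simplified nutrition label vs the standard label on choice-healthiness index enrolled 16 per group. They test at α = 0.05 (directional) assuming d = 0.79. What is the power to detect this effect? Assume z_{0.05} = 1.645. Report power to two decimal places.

power ≈ 0.72

For two equal groups, power = Φ(d·√(n/2) − z_{α}).
d·√(n/2) = 0.79 × √(16/2) = 0.79 × 2.828 = 2.234.
z_β = 2.234 − 1.645 = 0.589.
Power = Φ(0.589) = 0.722.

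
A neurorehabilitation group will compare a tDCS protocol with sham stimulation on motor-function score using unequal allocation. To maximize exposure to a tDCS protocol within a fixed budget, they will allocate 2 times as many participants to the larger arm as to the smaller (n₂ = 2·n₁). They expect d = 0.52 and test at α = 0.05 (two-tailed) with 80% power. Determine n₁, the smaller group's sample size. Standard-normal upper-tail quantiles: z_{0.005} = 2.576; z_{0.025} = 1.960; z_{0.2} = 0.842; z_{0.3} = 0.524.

n₁ = 44

With allocation ratio k = n₂/n₁ = 2, Var(x̄₁−x̄₂) = σ²(1/n₁ + 1/(k·n₁)) = σ²·(k+1)/(k·n₁).
So n₁ = (1 + 1/k)·((z_{α/2} + z_β)/d)² = 1.500 × (2.802/0.52)².
n₁ = 1.500 × 29.04 = 43.6.
Round up: n₁ = 44, giving n₂ = 2 × 44 = 88.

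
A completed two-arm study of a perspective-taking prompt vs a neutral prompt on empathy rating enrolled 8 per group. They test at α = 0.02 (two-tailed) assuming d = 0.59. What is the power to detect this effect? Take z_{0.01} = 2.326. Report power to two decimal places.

power ≈ 0.13

For two equal groups, power = Φ(d·√(n/2) − z_{α/2}).
d·√(n/2) = 0.59 × √(8/2) = 0.59 × 2.000 = 1.180.
z_β = 1.180 − 2.326 = -1.146.
Power = Φ(-1.146) = 0.126.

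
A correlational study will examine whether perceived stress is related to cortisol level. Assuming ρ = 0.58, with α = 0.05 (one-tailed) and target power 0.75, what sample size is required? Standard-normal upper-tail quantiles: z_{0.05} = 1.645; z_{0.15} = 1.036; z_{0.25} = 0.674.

Fisher's z: C = ½·ln((1+r)/(1−r)) = ½·ln(3.7619) = 0.6625.
n = ((z_{α} + z_β)/C)² + 3.
(1.645 + 0.674) / 0.6625 = 2.319 / 0.6625 = 3.500.
n = 3.500² + 3 = 12.25 + 3 = 15.3.
Round up.

n = 16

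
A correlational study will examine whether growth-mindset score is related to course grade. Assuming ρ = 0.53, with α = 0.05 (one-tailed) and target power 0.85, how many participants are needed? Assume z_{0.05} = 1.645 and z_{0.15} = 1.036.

n = 24

Fisher's z: C = ½·ln((1+r)/(1−r)) = ½·ln(3.2553) = 0.5901.
n = ((z_{α} + z_β)/C)² + 3.
(1.645 + 1.036) / 0.5901 = 2.681 / 0.5901 = 4.543.
n = 4.543² + 3 = 20.64 + 3 = 23.6.
Round up.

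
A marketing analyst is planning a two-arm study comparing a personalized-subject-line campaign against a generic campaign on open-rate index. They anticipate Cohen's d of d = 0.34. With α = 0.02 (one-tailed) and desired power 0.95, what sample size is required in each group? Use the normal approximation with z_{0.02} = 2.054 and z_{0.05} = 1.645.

n = 237 per group

For two independent groups with equal n: n = 2·((z_{α} + z_β) / d)².
z_{α} + z_β = 2.054 + 1.645 = 3.699.
n = 2 × (3.699 / 0.34)² = 2 × 10.879² = 2 × 118.36 = 236.7.
Round up to the next whole participant.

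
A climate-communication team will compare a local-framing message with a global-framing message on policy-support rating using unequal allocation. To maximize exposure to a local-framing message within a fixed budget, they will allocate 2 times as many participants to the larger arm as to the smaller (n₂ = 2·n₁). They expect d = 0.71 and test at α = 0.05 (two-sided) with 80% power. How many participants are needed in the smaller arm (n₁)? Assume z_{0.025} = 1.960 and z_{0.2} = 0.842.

With allocation ratio k = n₂/n₁ = 2, Var(x̄₁−x̄₂) = σ²(1/n₁ + 1/(k·n₁)) = σ²·(k+1)/(k·n₁).
So n₁ = (1 + 1/k)·((z_{α/2} + z_β)/d)² = 1.500 × (2.802/0.71)².
n₁ = 1.500 × 15.57 = 23.4.
Round up: n₁ = 24, giving n₂ = 2 × 24 = 48.

n₁ = 24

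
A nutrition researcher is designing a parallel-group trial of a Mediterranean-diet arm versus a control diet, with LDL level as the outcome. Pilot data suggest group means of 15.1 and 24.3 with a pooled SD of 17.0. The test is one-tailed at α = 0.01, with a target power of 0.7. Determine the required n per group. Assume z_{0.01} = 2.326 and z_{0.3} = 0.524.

Cohen's d = |M₁ − M₂| / SD_pooled = |15.1 − 24.3| / 17.0 = 9.2 / 17.0 = 0.541.
For two independent groups with equal n: n = 2·((z_{α} + z_β) / d)².
z_{α} + z_β = 2.326 + 0.524 = 2.850.
n = 2 × (2.850 / 0.541)² = 2 × 5.268² = 2 × 27.75 = 55.5.
Round up to the next whole participant.

n = 56 per group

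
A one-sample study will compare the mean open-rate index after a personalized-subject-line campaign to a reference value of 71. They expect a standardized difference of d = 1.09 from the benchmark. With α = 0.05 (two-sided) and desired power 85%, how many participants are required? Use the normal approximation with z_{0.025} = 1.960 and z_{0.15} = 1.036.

n = 8

For a one-sample test: n = ((z_{α/2} + z_β) / d)².
z_{α/2} + z_β = 1.960 + 1.036 = 2.996.
n = (2.996 / 1.09)² = 2.749² = 7.55.
Round up.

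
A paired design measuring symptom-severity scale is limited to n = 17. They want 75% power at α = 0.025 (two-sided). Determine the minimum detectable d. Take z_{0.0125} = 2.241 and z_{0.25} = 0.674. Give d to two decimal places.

d_min ≈ 0.71

For a single sample (or paired design) of n = 17: d_min = (z_{α/2} + z_β)/√n.
z-sum = 2.241 + 0.674 = 2.915.
d_min = 2.915 / √17 = 2.915 / 4.123 = 0.707.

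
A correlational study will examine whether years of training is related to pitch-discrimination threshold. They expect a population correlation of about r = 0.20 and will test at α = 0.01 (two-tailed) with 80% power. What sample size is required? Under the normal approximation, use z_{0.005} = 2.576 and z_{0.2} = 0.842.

n = 288

Fisher's z: C = ½·ln((1+r)/(1−r)) = ½·ln(1.5000) = 0.2027.
n = ((z_{α/2} + z_β)/C)² + 3.
(2.576 + 0.842) / 0.2027 = 3.418 / 0.2027 = 16.862.
n = 16.862² + 3 = 284.34 + 3 = 287.3.
Round up.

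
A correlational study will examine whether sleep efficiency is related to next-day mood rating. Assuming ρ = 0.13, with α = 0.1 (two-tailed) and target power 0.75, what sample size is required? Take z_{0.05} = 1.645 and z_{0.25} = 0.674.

n = 318

Fisher's z: C = ½·ln((1+r)/(1−r)) = ½·ln(1.2989) = 0.1307.
n = ((z_{α/2} + z_β)/C)² + 3.
(1.645 + 0.674) / 0.1307 = 2.319 / 0.1307 = 17.743.
n = 17.743² + 3 = 314.81 + 3 = 317.8.
Round up.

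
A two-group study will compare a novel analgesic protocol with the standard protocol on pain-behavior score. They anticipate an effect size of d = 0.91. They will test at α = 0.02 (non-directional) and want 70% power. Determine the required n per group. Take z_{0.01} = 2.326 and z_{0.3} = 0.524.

n = 20 per group

For two independent groups with equal n: n = 2·((z_{α/2} + z_β) / d)².
z_{α/2} + z_β = 2.326 + 0.524 = 2.850.
n = 2 × (2.850 / 0.91)² = 2 × 3.132² = 2 × 9.81 = 19.6.
Round up to the next whole participant.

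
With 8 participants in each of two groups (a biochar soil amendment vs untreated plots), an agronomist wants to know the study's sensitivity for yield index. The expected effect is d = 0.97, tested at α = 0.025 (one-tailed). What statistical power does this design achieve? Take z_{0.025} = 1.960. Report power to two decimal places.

For two equal groups, power = Φ(d·√(n/2) − z_{α}).
d·√(n/2) = 0.97 × √(8/2) = 0.97 × 2.000 = 1.940.
z_β = 1.940 − 1.960 = -0.020.
Power = Φ(-0.020) = 0.492.

power ≈ 0.49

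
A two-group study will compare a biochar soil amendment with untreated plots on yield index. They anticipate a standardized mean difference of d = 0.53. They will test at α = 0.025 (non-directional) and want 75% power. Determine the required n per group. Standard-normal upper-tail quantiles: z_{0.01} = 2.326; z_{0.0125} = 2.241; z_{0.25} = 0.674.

For two independent groups with equal n: n = 2·((z_{α/2} + z_β) / d)².
z_{α/2} + z_β = 2.241 + 0.674 = 2.915.
n = 2 × (2.915 / 0.53)² = 2 × 5.500² = 2 × 30.25 = 60.5.
Round up to the next whole participant.

n = 61 per group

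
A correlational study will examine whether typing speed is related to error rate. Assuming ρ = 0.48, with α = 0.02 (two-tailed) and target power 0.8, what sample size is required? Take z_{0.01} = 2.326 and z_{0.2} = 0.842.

n = 40

Fisher's z: C = ½·ln((1+r)/(1−r)) = ½·ln(2.8462) = 0.5230.
n = ((z_{α/2} + z_β)/C)² + 3.
(2.326 + 0.842) / 0.5230 = 3.168 / 0.5230 = 6.057.
n = 6.057² + 3 = 36.69 + 3 = 39.7.
Round up.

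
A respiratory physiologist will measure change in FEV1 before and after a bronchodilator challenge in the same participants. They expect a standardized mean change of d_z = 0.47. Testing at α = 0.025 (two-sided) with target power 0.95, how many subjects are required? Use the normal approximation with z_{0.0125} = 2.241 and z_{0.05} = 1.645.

n = 69 pairs

For a paired (one-sample on differences) test: n = ((z_{α/2} + z_β) / d)².
z_{α/2} + z_β = 2.241 + 1.645 = 3.886.
n = (3.886 / 0.47)² = 8.268² = 68.36.
Round up.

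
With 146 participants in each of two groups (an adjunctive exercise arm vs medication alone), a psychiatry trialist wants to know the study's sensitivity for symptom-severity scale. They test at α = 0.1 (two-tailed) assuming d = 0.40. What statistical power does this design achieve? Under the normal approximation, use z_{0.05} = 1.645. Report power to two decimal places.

For two equal groups, power = Φ(d·√(n/2) − z_{α/2}).
d·√(n/2) = 0.40 × √(146/2) = 0.40 × 8.544 = 3.418.
z_β = 3.418 − 1.645 = 1.773.
Power = Φ(1.773) = 0.962.

power ≈ 0.96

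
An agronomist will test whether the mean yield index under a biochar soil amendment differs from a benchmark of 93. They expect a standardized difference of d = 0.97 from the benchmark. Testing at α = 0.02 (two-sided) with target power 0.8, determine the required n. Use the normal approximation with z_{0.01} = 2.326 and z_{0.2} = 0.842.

For a one-sample test: n = ((z_{α/2} + z_β) / d)².
z_{α/2} + z_β = 2.326 + 0.842 = 3.168.
n = (3.168 / 0.97)² = 3.266² = 10.67.
Round up.

n = 11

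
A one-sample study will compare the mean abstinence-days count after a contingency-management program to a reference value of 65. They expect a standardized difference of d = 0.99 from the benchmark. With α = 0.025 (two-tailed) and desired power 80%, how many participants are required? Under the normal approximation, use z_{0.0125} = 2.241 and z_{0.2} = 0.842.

n = 10

For a one-sample test: n = ((z_{α/2} + z_β) / d)².
z_{α/2} + z_β = 2.241 + 0.842 = 3.083.
n = (3.083 / 0.99)² = 3.114² = 9.70.
Round up.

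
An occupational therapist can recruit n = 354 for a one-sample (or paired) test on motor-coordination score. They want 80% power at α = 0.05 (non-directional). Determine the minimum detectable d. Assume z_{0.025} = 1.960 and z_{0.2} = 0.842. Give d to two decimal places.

For a single sample (or paired design) of n = 354: d_min = (z_{α/2} + z_β)/√n.
z-sum = 1.960 + 0.842 = 2.802.
d_min = 2.802 / √354 = 2.802 / 18.815 = 0.149.

d_min ≈ 0.15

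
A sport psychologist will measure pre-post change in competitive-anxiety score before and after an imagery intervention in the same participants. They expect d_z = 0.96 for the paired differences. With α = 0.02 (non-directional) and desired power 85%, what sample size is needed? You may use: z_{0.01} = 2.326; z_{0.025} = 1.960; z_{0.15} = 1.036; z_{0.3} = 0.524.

n = 13 pairs

For a paired (one-sample on differences) test: n = ((z_{α/2} + z_β) / d)².
z_{α/2} + z_β = 2.326 + 1.036 = 3.362.
n = (3.362 / 0.96)² = 3.502² = 12.26.
Round up.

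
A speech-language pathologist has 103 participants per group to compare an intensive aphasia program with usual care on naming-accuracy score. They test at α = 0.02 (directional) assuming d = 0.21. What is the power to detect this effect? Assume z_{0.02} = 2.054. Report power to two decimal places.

For two equal groups, power = Φ(d·√(n/2) − z_{α}).
d·√(n/2) = 0.21 × √(103/2) = 0.21 × 7.176 = 1.507.
z_β = 1.507 − 2.054 = -0.547.
Power = Φ(-0.547) = 0.292.

power ≈ 0.29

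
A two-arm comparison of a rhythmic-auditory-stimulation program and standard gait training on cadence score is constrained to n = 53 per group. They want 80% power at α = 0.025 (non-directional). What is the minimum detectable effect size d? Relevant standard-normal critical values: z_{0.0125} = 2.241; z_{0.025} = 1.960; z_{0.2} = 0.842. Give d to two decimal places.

d_min ≈ 0.60

For two independent groups of n = 53 each: d_min = (z_{α/2} + z_β)·√(2/n).
z-sum = 2.241 + 0.842 = 3.083.
d_min = 3.083 × √(2/53) = 3.083 × 0.1943 = 0.599.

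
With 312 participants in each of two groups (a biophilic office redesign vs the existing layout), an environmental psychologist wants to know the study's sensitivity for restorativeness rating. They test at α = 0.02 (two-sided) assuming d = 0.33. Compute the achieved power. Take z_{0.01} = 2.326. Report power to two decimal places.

For two equal groups, power = Φ(d·√(n/2) − z_{α/2}).
d·√(n/2) = 0.33 × √(312/2) = 0.33 × 12.490 = 4.122.
z_β = 4.122 − 2.326 = 1.796.
Power = Φ(1.796) = 0.964.

power ≈ 0.96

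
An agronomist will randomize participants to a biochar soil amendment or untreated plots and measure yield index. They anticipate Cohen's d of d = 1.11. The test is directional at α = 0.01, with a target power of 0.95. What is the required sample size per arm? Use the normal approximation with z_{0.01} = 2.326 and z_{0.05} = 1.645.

For two independent groups with equal n: n = 2·((z_{α} + z_β) / d)².
z_{α} + z_β = 2.326 + 1.645 = 3.971.
n = 2 × (3.971 / 1.11)² = 2 × 3.577² = 2 × 12.80 = 25.6.
Round up to the next whole participant.

n = 26 per group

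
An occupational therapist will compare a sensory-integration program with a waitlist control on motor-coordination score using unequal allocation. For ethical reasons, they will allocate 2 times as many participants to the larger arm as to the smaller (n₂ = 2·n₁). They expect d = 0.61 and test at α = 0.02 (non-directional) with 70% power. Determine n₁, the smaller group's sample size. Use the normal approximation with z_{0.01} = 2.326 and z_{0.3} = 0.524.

With allocation ratio k = n₂/n₁ = 2, Var(x̄₁−x̄₂) = σ²(1/n₁ + 1/(k·n₁)) = σ²·(k+1)/(k·n₁).
So n₁ = (1 + 1/k)·((z_{α/2} + z_β)/d)² = 1.500 × (2.850/0.61)².
n₁ = 1.500 × 21.83 = 32.7.
Round up: n₁ = 33, giving n₂ = 2 × 33 = 66.

n₁ = 33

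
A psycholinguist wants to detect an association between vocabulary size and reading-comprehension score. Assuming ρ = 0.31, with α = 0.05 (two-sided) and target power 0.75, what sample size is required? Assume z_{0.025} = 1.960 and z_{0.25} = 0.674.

n = 71

Fisher's z: C = ½·ln((1+r)/(1−r)) = ½·ln(1.8986) = 0.3205.
n = ((z_{α/2} + z_β)/C)² + 3.
(1.960 + 0.674) / 0.3205 = 2.634 / 0.3205 = 8.218.
n = 8.218² + 3 = 67.54 + 3 = 70.5.
Round up.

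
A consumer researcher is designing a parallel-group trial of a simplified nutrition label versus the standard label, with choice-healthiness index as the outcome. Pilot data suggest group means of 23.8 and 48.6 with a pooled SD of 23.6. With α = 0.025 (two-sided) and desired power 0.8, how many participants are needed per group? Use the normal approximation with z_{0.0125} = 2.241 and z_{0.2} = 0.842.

Cohen's d = |M₁ − M₂| / SD_pooled = |23.8 − 48.6| / 23.6 = 24.8 / 23.6 = 1.051.
For two independent groups with equal n: n = 2·((z_{α/2} + z_β) / d)².
z_{α/2} + z_β = 2.241 + 0.842 = 3.083.
n = 2 × (3.083 / 1.051)² = 2 × 2.933² = 2 × 8.60 = 17.2.
Round up to the next whole participant.

n = 18 per group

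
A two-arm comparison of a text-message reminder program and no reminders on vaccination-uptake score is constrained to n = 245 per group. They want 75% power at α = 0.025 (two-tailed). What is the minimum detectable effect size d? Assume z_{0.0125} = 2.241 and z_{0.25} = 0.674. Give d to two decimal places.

For two independent groups of n = 245 each: d_min = (z_{α/2} + z_β)·√(2/n).
z-sum = 2.241 + 0.674 = 2.915.
d_min = 2.915 × √(2/245) = 2.915 × 0.0904 = 0.263.

d_min ≈ 0.26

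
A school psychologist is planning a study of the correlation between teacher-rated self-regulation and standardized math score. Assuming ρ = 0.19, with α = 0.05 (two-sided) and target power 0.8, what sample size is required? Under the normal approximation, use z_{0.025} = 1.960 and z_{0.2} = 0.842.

Fisher's z: C = ½·ln((1+r)/(1−r)) = ½·ln(1.4691) = 0.1923.
n = ((z_{α/2} + z_β)/C)² + 3.
(1.960 + 0.842) / 0.1923 = 2.802 / 0.1923 = 14.571.
n = 14.571² + 3 = 212.31 + 3 = 215.3.
Round up.

n = 216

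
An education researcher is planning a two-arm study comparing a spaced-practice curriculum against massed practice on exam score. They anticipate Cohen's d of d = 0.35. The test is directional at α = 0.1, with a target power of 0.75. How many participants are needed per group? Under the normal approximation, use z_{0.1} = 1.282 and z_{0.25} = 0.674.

For two independent groups with equal n: n = 2·((z_{α} + z_β) / d)².
z_{α} + z_β = 1.282 + 0.674 = 1.956.
n = 2 × (1.956 / 0.35)² = 2 × 5.589² = 2 × 31.23 = 62.5.
Round up to the next whole participant.

n = 63 per group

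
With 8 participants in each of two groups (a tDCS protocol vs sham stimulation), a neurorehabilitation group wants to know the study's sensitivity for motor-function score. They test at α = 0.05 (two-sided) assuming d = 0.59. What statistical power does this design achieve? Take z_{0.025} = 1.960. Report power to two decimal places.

For two equal groups, power = Φ(d·√(n/2) − z_{α/2}).
d·√(n/2) = 0.59 × √(8/2) = 0.59 × 2.000 = 1.180.
z_β = 1.180 − 1.960 = -0.780.
Power = Φ(-0.780) = 0.218.

power ≈ 0.22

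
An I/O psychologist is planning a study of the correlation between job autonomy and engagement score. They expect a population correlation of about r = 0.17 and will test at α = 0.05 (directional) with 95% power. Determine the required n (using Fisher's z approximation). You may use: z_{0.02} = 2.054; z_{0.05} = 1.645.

Fisher's z: C = ½·ln((1+r)/(1−r)) = ½·ln(1.4096) = 0.1717.
n = ((z_{α} + z_β)/C)² + 3.
(1.645 + 1.645) / 0.1717 = 3.290 / 0.1717 = 19.161.
n = 19.161² + 3 = 367.16 + 3 = 370.2.
Round up.

n = 371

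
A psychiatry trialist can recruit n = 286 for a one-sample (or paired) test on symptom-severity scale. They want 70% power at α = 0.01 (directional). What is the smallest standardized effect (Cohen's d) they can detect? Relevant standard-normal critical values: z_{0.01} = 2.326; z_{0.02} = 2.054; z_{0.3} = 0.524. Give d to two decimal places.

d_min ≈ 0.17

For a single sample (or paired design) of n = 286: d_min = (z_{α} + z_β)/√n.
z-sum = 2.326 + 0.524 = 2.850.
d_min = 2.850 / √286 = 2.850 / 16.912 = 0.169.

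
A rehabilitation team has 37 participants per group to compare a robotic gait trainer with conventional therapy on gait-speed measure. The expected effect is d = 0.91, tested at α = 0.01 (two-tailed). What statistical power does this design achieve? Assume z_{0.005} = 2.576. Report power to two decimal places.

For two equal groups, power = Φ(d·√(n/2) − z_{α/2}).
d·√(n/2) = 0.91 × √(37/2) = 0.91 × 4.301 = 3.914.
z_β = 3.914 − 2.576 = 1.338.
Power = Φ(1.338) = 0.910.

power ≈ 0.91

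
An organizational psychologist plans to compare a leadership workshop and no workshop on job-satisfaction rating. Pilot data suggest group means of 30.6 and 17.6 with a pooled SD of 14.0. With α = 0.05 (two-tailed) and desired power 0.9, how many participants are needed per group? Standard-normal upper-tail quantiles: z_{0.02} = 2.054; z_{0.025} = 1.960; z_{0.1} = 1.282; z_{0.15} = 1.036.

n = 25 per group

Cohen's d = |M₁ − M₂| / SD_pooled = |30.6 − 17.6| / 14.0 = 13.0 / 14.0 = 0.929.
For two independent groups with equal n: n = 2·((z_{α/2} + z_β) / d)².
z_{α/2} + z_β = 1.960 + 1.282 = 3.242.
n = 2 × (3.242 / 0.929)² = 2 × 3.490² = 2 × 12.18 = 24.4.
Round up to the next whole participant.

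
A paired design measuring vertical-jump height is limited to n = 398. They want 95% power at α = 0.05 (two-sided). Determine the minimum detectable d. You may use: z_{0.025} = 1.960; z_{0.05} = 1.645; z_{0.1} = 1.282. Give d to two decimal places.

For a single sample (or paired design) of n = 398: d_min = (z_{α/2} + z_β)/√n.
z-sum = 1.960 + 1.645 = 3.605.
d_min = 3.605 / √398 = 3.605 / 19.950 = 0.181.

d_min ≈ 0.18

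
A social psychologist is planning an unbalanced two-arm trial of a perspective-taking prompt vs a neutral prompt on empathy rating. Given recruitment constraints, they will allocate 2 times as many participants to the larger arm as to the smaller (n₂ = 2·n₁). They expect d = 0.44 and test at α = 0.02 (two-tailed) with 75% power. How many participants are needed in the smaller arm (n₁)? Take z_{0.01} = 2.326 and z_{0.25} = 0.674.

With allocation ratio k = n₂/n₁ = 2, Var(x̄₁−x̄₂) = σ²(1/n₁ + 1/(k·n₁)) = σ²·(k+1)/(k·n₁).
So n₁ = (1 + 1/k)·((z_{α/2} + z_β)/d)² = 1.500 × (3.000/0.44)².
n₁ = 1.500 × 46.49 = 69.7.
Round up: n₁ = 70, giving n₂ = 2 × 70 = 140.

n₁ = 70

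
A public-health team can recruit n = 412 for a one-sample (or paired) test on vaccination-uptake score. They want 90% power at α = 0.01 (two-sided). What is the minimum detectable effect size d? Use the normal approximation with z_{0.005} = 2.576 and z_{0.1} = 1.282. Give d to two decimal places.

d_min ≈ 0.19

For a single sample (or paired design) of n = 412: d_min = (z_{α/2} + z_β)/√n.
z-sum = 2.576 + 1.282 = 3.858.
d_min = 3.858 / √412 = 3.858 / 20.298 = 0.190.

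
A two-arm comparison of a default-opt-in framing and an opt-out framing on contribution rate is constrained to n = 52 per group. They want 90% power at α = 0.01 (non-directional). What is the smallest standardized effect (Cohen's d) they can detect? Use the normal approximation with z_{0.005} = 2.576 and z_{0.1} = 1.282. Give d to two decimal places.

For two independent groups of n = 52 each: d_min = (z_{α/2} + z_β)·√(2/n).
z-sum = 2.576 + 1.282 = 3.858.
d_min = 3.858 × √(2/52) = 3.858 × 0.1961 = 0.757.

d_min ≈ 0.76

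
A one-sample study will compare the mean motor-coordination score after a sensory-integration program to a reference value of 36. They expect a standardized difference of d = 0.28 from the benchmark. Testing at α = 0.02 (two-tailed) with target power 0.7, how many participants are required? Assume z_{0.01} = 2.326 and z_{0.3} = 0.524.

n = 104

For a one-sample test: n = ((z_{α/2} + z_β) / d)².
z_{α/2} + z_β = 2.326 + 0.524 = 2.850.
n = (2.850 / 0.28)² = 10.179² = 103.60.
Round up.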